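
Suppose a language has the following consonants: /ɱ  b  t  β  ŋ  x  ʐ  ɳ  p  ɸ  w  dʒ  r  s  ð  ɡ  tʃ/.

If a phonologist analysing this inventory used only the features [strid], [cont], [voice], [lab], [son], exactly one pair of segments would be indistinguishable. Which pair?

On the given features, /ŋ/ and /ɳ/ have an identical profile: [−strident], [−continuant], [+voice], [−labial], [+sonorant]. No other two segments in the inventory coincide on all 5 features. (They do differ in [coronal] and [dorsal], which are not among the given features.)

ŋ, ɳ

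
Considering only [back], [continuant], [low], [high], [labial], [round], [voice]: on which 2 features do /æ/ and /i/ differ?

/æ/ is the low front unrounded vowel and /i/ is the high front unrounded tense vowel. Both are [−back], [+continuant], [−labial], [−round], [+voice]. /æ/ is [−high] while /i/ is [+high]; /æ/ is [+low] while /i/ is [−low], so the distinguishing features are [high], [low].

[high], [low]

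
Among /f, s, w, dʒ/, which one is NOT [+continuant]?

/f, w, s/ are all [+continuant]; /dʒ/ (voiced postalveolar affricate) is [−continuant].

dʒ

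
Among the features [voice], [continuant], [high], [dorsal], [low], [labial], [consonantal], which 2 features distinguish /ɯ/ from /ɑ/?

/ɯ/ (high back unrounded vowel) and /ɑ/ (low back unrounded vowel) agree on [+voice], [+continuant], [+dorsal], [−labial], [−consonantal]. They differ on [high] (/ɯ/ [+], /ɑ/ [−]), [low] (/ɯ/ [−], /ɑ/ [+]).

[high], [low]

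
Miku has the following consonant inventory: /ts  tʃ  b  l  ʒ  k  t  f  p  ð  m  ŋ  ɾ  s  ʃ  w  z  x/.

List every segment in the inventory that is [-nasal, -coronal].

Checking each segment against [-nasal], [-coronal]: /b/ (voiced bilabial stop), /k/ (voiceless velar stop), /f/ (voiceless labiodental fricative), /p/ (voiceless bilabial stop), /w/ (labial-velar glide), /x/ (voiceless velar fricative) satisfy every feature; every other segment in the inventory fails at least one.

b, k, f, p, w, x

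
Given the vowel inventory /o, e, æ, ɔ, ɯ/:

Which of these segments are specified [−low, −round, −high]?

e

The [−low] segments are /o, e, ɔ, ɯ/.
Intersecting with [−round] gives /e, ɯ/.
Among these, [−high] leaves /e/.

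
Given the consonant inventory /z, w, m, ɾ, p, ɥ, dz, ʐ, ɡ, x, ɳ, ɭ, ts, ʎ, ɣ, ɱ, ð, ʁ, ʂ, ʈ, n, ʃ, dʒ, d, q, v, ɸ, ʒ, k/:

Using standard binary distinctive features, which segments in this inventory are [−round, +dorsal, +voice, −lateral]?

ɡ, ɣ, ʁ

Eliminate segments failing any feature: /z, m, ɾ, p, dz, ʐ, ɳ, ɭ, ts, ɱ, ð, ʂ, ʈ, n, ʃ, dʒ, d, v, ɸ, ʒ/ are [−dorsal]; /w, ɥ/ are [+round]; /x, q, k/ are [−voice]; /ʎ/ is [+lateral]. The remaining /ɡ, ɣ, ʁ/ satisfy [−round], [+dorsal], [+voice], [−lateral].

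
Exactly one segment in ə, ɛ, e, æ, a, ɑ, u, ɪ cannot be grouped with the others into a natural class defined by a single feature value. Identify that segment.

The remaining segments after removing /u/ share [−round]; /u/ (high back rounded tense vowel) is [+round]. For every other candidate removal, the leftover set fails to share any single feature value that the removed segment lacks.

u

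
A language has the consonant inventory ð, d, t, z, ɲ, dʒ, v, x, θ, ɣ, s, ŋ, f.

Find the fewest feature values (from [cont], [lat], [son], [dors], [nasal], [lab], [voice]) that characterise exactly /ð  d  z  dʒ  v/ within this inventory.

Every target segment is [+voice], [−dorsal]; each remaining inventory member fails at least one of these. Each conjunct is needed — [−dorsal] alone would also admit /t, θ, s, f/; [+voice] alone would also admit /ɲ, ɣ, ŋ/ — and no other single listed feature has exactly this extension, so two is the minimum.

[+voice, −dors]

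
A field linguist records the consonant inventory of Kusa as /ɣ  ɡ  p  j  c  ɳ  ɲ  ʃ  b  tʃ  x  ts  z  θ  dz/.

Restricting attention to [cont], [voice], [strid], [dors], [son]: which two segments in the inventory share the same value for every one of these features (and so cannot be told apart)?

On the given features, /tʃ/ and /ts/ have an identical profile: [-continuant], [-voice], [+strident], [-dorsal], [-sonorant]. No other two segments in the inventory coincide on all 5 features. (They do differ in [anterior] and [distributed], which are not among the given features.)

tʃ, ts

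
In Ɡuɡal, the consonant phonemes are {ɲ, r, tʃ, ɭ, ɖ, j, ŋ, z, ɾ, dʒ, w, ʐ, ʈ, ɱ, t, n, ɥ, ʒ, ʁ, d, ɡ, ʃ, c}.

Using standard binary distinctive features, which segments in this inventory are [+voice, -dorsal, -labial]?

Eliminate segments failing any feature: /ɲ, j, ŋ, w, ɥ, ʁ, ɡ/ are [+dorsal]; /tʃ, ʈ, t, ʃ, c/ are [-voice]; /ɱ/ is [+labial]. The remaining /r, ɭ, ɖ, z, ɾ, dʒ, ʐ, n, ʒ, d/ satisfy [+voice], [-dorsal], [-labial].

r, ɭ, ɖ, z, ɾ, dʒ, ʐ, n, ʒ, d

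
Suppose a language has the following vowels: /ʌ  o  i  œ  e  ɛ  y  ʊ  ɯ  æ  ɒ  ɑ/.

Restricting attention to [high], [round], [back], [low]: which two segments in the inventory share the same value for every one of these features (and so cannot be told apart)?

e, ɛ

Both /e/ and /ɛ/ are [−high], [−round], [−back], [−low]. Since the list omits [tense] — which does distinguish the mid front unrounded tense vowel from the mid front unrounded lax vowel — this pair collapses; all other pairs remain distinct.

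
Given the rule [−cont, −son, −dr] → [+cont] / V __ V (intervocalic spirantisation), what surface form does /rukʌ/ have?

[ruxʌ]

The only segment in the rule's environment that also matches [−cont, −son, −dr] is /k/. Applying [+continuant] turns the voiceless velar stop into /x/ (voiceless velar fricative), giving [ruxʌ].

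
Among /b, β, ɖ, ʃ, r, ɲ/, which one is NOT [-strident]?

ʃ

Every segment except /ʃ/ is [-strident]. /ʃ/ (voiceless postalveolar fricative) is [+strident], so it is the exception.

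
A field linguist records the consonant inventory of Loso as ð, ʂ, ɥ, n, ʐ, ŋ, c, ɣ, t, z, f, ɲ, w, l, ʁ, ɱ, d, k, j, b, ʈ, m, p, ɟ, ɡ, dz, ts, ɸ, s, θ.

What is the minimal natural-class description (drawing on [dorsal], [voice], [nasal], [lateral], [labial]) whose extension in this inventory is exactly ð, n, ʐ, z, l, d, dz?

[+voice, -labial, -dorsal]

/ð, n, ʐ, z, l, d, dz/ are all [+voice], [-labial], [-dorsal], and no other segment in the inventory matches all three values. Dropping any one of them over-generates: [-labial, -dorsal] alone would also admit /ʂ, t, ʈ, ts, …/; [+voice, -dorsal] alone would also admit /ɱ, b, m/; [+voice, -labial] alone would also admit /ŋ, ɣ, ɲ, ʁ, …/. No other combination of two listed features picks out exactly this set either, so fewer than three features will not do.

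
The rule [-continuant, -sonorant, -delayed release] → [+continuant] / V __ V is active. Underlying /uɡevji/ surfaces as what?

/ɡ/ satisfies [-continuant, -sonorant, -delayed release] and sits in V __ V. The [+continuant] counterpart of the voiced velar stop is /ɣ/. Other segments in /uɡevji/ either fail the structural description or are not in the environment, so the surface form is [uɣevji].

[uɣevji]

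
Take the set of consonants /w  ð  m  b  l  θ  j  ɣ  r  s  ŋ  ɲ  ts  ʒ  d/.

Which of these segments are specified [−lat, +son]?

Checking each segment against [−lateral], [+sonorant]: /w/ (labial-velar glide), /m/ (bilabial nasal), /j/ (palatal glide), /r/ (alveolar trill), /ŋ/ (velar nasal), /ɲ/ (palatal nasal) satisfy every feature; every other segment in the inventory fails at least one.

w, m, j, r, ŋ, ɲ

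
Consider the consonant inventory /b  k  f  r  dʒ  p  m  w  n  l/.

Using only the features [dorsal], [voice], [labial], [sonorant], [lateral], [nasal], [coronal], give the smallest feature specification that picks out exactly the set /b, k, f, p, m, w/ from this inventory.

/b, k, f, p, m, w/ are exactly the [−coronal] segments in the inventory, so a single feature suffices.

[−coronal]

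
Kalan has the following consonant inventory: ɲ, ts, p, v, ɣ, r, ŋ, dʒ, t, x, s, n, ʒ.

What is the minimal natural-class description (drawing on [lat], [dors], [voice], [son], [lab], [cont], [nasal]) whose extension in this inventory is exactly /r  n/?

/r, n/ are all [+sonorant], [−dorsal], and no other segment in the inventory matches both values. Dropping any one of them over-generates: [−dorsal] alone would also admit /ts, p, v, dʒ, …/; [+sonorant] alone would also admit /ɲ, ŋ/. No other single listed feature picks out exactly this set either, so fewer than two features will not do.

[+son, −dors]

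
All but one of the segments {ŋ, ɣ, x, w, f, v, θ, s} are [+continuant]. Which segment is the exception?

/ŋ/ is the velar nasal, which is [-continuant]; the rest — /x, w, ɣ, θ, v, s, f/ — are [+continuant].

ŋ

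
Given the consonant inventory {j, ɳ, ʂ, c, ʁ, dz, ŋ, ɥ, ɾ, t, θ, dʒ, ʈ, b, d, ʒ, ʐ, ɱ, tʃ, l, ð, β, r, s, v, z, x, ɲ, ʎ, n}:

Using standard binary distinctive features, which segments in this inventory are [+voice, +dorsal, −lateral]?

Checking each segment against [+voice], [+dorsal], [−lateral]: /j/ (palatal glide), /ʁ/ (voiced uvular fricative), /ŋ/ (velar nasal), /ɥ/ (labial-palatal glide), /ɲ/ (palatal nasal) satisfy every feature; every other segment in the inventory fails at least one.

j, ʁ, ŋ, ɥ, ɲ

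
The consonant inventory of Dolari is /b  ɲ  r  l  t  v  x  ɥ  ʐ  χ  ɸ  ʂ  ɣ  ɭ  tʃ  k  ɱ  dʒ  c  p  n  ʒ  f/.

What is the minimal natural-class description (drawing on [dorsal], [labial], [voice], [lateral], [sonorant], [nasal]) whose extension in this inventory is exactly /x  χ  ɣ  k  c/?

[−sonorant, +dorsal]

The class [−sonorant], [+dorsal] has exactly /x, χ, ɣ, k, c/ as its extension in this inventory. No smaller conjunction from the listed features achieves this: [+dorsal] alone would also admit /ɲ, ɥ/; [−sonorant] alone would also admit /b, t, v, ʐ, …/; and checking the remaining single features turns up none with this extension.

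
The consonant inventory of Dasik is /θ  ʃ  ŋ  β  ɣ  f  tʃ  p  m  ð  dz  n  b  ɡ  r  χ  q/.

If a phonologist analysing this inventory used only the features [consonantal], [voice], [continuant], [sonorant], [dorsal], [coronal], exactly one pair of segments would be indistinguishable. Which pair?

/ʃ/ (voiceless postalveolar fricative) and /θ/ (voiceless dental fricative) are both [+consonantal], [-voice], [+continuant], [-sonorant], [-dorsal], [+coronal], so none of the listed features separates them. (They do differ in [strident] and [anterior], which are not among the given features.) Every other pair in the inventory differs on at least one listed feature.

ʃ, θ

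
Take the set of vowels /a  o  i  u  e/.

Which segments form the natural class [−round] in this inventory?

a, i, e

The [−round] segments here are /a, i, e/; the remaining /o, u/ are [+round].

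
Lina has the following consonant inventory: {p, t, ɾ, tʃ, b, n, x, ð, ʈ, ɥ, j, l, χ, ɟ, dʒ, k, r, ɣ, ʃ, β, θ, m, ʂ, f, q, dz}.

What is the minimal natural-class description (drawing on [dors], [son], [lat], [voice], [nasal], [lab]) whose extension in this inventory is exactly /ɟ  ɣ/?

[−son, +voice, +dors]

Every target segment is [−sonorant], [+voice], [+dorsal]; each remaining inventory member fails at least one of these. Each conjunct is needed — [+voice, +dorsal] alone would also admit /ɥ, j/; [−sonorant, +dorsal] alone would also admit /x, χ, k, q/; [−sonorant, +voice] alone would also admit /b, ð, dʒ, β, …/ — and no other combination of two listed features has exactly this extension, so three is the minimum.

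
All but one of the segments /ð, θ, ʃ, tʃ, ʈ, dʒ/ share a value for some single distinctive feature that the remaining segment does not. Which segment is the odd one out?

ʈ

/tʃ, ð, θ, ʃ, dʒ/ are all [+distributed], but /ʈ/ (voiceless retroflex stop) is [−distributed]. No other single segment can be removed to leave a set sharing one feature value that the removed segment lacks, so /ʈ/ is the odd one out.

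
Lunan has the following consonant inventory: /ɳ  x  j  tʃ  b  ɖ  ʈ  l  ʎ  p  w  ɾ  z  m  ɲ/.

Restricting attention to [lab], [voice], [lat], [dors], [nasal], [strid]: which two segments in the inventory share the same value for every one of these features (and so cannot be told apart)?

ɾ, ɖ

/ɾ/ (alveolar tap) and /ɖ/ (voiced retroflex stop) are both [−labial], [+voice], [−lateral], [−dorsal], [−nasal], [−strident], so none of the listed features separates them. (They do differ in [sonorant] and [anterior], which are not among the given features.) Every other pair in the inventory differs on at least one listed feature.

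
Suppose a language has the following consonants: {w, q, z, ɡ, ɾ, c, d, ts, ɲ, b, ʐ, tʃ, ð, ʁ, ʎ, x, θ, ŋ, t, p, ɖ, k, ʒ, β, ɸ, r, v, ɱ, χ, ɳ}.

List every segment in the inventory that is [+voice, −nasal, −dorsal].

Eliminate segments failing any feature: /w, ɡ, ʁ, ʎ/ are [+dorsal]; /q, c, ts, tʃ, x, θ, t, p, k, ɸ, χ/ are [−voice]; /ɲ, ŋ, ɱ, ɳ/ are [+nasal]. The remaining /z, ɾ, d, b, ʐ, ð, ɖ, ʒ, β, r, v/ satisfy [+voice], [−nasal], [−dorsal].

z, ɾ, d, b, ʐ, ð, ɖ, ʒ, β, r, v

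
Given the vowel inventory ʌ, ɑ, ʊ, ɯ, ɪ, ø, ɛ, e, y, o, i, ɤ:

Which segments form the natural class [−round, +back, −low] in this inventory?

The [−round] segments are /ʌ, ɑ, ɯ, ɪ, ɛ, e, i, ɤ/.
Within that set, [+back] gives /ʌ, ɑ, ɯ, ɤ/.
Among these, [−low] leaves /ʌ, ɯ, ɤ/.

ʌ, ɯ, ɤ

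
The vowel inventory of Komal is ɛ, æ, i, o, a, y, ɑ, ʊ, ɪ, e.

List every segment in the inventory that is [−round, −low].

Checking each segment against [−round], [−low]: /ɛ/ (mid front unrounded lax vowel), /i/ (high front unrounded tense vowel), /ɪ/ (high front unrounded lax vowel), /e/ (mid front unrounded tense vowel) satisfy every feature; every other segment in the inventory fails at least one.

ɛ, i, ɪ, e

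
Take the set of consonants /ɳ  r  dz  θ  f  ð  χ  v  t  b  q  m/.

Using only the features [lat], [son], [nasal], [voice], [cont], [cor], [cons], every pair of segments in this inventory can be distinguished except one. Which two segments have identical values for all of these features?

χ, f

Both /χ/ and /f/ are [-lateral], [-sonorant], [-nasal], [-voice], [+continuant], [-coronal], [+consonantal]. Since the list omits [labial] and [dorsal] — which do distinguish the voiceless uvular fricative from the voiceless labiodental fricative — this pair collapses; all other pairs remain distinct.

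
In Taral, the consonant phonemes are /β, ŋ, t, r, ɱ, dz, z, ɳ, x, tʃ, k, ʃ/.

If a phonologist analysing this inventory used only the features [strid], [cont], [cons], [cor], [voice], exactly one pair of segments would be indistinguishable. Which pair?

ŋ, ɱ

On the given features, /ŋ/ and /ɱ/ have an identical profile: [-strident], [-continuant], [+consonantal], [-coronal], [+voice]. No other two segments in the inventory coincide on all 5 features. (They do differ in [labial] and [dorsal], which are not among the given features.)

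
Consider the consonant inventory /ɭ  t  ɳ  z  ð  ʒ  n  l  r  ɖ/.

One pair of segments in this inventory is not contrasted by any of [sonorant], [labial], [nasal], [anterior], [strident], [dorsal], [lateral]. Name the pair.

On the given features, /t/ and /ð/ have an identical profile: [−sonorant], [−labial], [−nasal], [+anterior], [−strident], [−dorsal], [−lateral]. No other two segments in the inventory coincide on all 7 features. (They do differ in [voice], [continuant] and [distributed], which are not among the given features.)

t, ð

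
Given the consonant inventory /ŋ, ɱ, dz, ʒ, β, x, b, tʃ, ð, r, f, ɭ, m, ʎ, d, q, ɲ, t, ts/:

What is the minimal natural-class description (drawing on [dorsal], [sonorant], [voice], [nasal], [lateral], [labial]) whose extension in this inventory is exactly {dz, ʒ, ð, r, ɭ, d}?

The class [+voice], [−labial], [−dorsal] has exactly /dz, ʒ, ð, r, ɭ, d/ as its extension in this inventory. No smaller conjunction from the listed features achieves this: [−labial, −dorsal] alone would also admit /tʃ, t, ts/; [+voice, −dorsal] alone would also admit /ɱ, β, b, m/; [+voice, −labial] alone would also admit /ŋ, ʎ, ɲ/; and checking the remaining two-feature bundles turns up none with this extension.

[+voice, −labial, −dorsal]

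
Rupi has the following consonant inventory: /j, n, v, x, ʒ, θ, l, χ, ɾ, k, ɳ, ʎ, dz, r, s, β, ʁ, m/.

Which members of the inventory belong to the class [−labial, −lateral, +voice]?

j, n, ʒ, ɾ, ɳ, dz, r, ʁ

Eliminate segments failing any feature: /v, β, m/ are [+labial]; /x, θ, χ, k, s/ are [−voice]; /l, ʎ/ are [+lateral]. The remaining /j, n, ʒ, ɾ, ɳ, dz, r, ʁ/ satisfy [−labial], [−lateral], [+voice].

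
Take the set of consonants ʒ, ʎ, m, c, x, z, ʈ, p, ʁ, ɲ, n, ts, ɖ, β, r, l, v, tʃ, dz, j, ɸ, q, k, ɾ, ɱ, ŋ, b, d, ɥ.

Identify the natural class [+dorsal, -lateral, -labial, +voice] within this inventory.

ʁ, ɲ, j, ŋ

The [+dorsal] segments are /ʎ, c, x, ʁ, ɲ, j, q, k, ŋ, ɥ/.
Among these, [-lateral] gives /c, x, ʁ, ɲ, j, q, k, ŋ, ɥ/.
Among these, [-labial] gives /c, x, ʁ, ɲ, j, q, k, ŋ/.
Intersecting with [+voice] leaves /ʁ, ɲ, j, ŋ/.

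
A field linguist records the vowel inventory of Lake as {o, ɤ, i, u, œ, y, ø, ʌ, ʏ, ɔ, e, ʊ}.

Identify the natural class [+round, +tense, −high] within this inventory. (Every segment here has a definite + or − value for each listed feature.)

o, ø

Checking each segment against [+round], [+tense], [−high]: /o/ (mid back rounded tense vowel), /ø/ (mid front rounded tense vowel) satisfy every feature; every other segment in the inventory fails at least one.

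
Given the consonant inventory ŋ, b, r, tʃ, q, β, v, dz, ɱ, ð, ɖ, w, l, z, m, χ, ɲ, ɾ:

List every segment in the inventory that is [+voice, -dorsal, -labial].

r, dz, ð, ɖ, l, z, ɾ

Among the inventory, the [+voice] segments are /ŋ, b, r, β, v, dz, ɱ, ð, ɖ, w, l, z, m, ɲ, ɾ/.
Of those, [-dorsal] gives /b, r, β, v, dz, ɱ, ð, ɖ, l, z, m, ɾ/.
Among these, [-labial] leaves /r, dz, ð, ɖ, l, z, ɾ/.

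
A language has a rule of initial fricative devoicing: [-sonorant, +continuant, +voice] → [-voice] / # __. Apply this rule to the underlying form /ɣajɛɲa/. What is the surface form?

[xajɛɲa]

/ɣ/ satisfies [-sonorant, +continuant, +voice] and sits in # __. The [-voice] counterpart of the voiced velar fricative is /x/. Other segments in /ɣajɛɲa/ either fail the structural description or are not in the environment, so the surface form is [xajɛɲa].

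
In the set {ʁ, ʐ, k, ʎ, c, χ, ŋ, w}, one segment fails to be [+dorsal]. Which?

/ʐ/ is the voiced retroflex fricative, which is [−dorsal]; the rest — /ʎ, χ, k, w, ʁ, c, ŋ/ — are [+dorsal].

ʐ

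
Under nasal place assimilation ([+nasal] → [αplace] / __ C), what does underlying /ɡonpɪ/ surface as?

The only nasal preceding a consonant is /n/ before /p/. /p/ is [+labial], so /n/ → /m/, giving [ɡompɪ].

[ɡompɪ]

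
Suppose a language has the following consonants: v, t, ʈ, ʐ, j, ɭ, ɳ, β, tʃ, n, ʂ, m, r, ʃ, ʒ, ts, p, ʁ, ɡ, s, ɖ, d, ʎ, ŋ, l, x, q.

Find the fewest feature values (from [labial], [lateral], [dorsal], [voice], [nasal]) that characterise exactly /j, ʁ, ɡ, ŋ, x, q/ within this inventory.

The class [-lateral], [+dorsal] has exactly /j, ʁ, ɡ, ŋ, x, q/ as its extension in this inventory. No smaller conjunction from the listed features achieves this: [+dorsal] alone would also admit /ʎ/; [-lateral] alone would also admit /v, t, ʈ, ʐ, …/; and checking the remaining single features turns up none with this extension.

[-lateral, +dorsal]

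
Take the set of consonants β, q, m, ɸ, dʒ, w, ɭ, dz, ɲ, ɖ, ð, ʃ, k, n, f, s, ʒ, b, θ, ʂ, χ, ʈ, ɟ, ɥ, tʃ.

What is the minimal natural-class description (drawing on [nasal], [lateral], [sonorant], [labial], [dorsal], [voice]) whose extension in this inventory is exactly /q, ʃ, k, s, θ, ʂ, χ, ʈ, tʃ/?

[-voice, -labial]

Every target segment is [-voice], [-labial]; each remaining inventory member fails at least one of these. Each conjunct is needed — [-labial] alone would also admit /dʒ, ɭ, dz, ɲ, …/; [-voice] alone would also admit /ɸ, f/ — and no other single listed feature has exactly this extension, so two is the minimum.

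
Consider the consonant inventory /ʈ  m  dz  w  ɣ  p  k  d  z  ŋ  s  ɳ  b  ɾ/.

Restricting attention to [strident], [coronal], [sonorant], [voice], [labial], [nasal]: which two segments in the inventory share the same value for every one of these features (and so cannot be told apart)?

z, dz

Both /z/ and /dz/ are [+strident], [+coronal], [-sonorant], [+voice], [-labial], [-nasal]. Since the list omits [continuant] — which does distinguish the voiced alveolar fricative from the voiced alveolar affricate — this pair collapses; all other pairs remain distinct.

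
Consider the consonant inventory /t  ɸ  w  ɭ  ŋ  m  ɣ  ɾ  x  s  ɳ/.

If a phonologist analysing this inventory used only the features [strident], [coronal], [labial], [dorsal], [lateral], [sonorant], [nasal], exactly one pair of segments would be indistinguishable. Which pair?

ɣ, x

/ɣ/ (voiced velar fricative) and /x/ (voiceless velar fricative) are both [−strident], [−coronal], [−labial], [+dorsal], [−lateral], [−sonorant], [−nasal], so none of the listed features separates them. (They do differ in [voice], which is not among the given features.) Every other pair in the inventory differs on at least one listed feature.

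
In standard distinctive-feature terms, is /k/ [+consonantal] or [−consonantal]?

/k/ is the voiceless velar stop. The feature [consonantal] marks segments produced with a major constriction in the vocal tract; /k/ has this property, so it is [+consonantal].

[+consonantal]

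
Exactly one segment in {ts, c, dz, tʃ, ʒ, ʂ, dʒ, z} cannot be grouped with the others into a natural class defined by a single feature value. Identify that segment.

The remaining segments after removing /c/ share [+strident]; /c/ (voiceless palatal stop) is [-strident]. For every other candidate removal, the leftover set fails to share any single feature value that the removed segment lacks.

c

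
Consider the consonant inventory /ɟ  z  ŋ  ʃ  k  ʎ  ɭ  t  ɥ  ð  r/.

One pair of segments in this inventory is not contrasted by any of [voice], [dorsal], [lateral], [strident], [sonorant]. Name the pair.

On the given features, /ɥ/ and /ŋ/ have an identical profile: [+voice], [+dorsal], [−lateral], [−strident], [+sonorant]. No other two segments in the inventory coincide on all 5 features. (They do differ in [nasal], [continuant], [labial], [round] and [back], which are not among the given features.)

ɥ, ŋ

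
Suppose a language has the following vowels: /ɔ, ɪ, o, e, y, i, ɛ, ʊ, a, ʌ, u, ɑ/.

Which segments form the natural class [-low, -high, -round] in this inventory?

Eliminate segments failing any feature: /ɔ, o/ are [+round]; /ɪ, y, i, ʊ, u/ are [+high]; /a, ɑ/ are [+low]. The remaining /e, ɛ, ʌ/ satisfy [-low], [-high], [-round].

e, ɛ, ʌ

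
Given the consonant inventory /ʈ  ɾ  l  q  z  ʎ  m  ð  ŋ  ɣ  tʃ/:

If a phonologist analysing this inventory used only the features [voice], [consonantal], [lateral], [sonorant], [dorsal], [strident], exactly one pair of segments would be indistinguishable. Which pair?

Both /m/ and /ɾ/ are [+voice], [+consonantal], [−lateral], [+sonorant], [−dorsal], [−strident]. Since the list omits [nasal], [labial] and [coronal] — which do distinguish the bilabial nasal from the alveolar tap — this pair collapses; all other pairs remain distinct.

m, ɾ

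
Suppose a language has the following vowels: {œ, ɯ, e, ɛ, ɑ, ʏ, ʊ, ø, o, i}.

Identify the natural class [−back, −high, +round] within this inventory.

œ, ø

Checking each segment against [−back], [−high], [+round]: /œ/ (mid front rounded lax vowel), /ø/ (mid front rounded tense vowel) satisfy every feature; every other segment in the inventory fails at least one.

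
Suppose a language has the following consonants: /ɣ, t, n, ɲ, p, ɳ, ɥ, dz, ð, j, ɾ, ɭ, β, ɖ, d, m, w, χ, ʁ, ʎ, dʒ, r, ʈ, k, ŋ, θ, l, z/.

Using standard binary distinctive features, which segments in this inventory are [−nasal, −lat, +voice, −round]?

ɣ, dz, ð, j, ɾ, β, ɖ, d, ʁ, dʒ, r, z

Among the inventory, the [−nasal] segments are /ɣ, t, p, ɥ, dz, ð, j, ɾ, ɭ, β, ɖ, d, w, χ, ʁ, ʎ, dʒ, r, ʈ, k, θ, l, z/.
Of those, [−lateral] gives /ɣ, t, p, ɥ, dz, ð, j, ɾ, β, ɖ, d, w, χ, ʁ, dʒ, r, ʈ, k, θ, z/.
Within that set, [+voice] gives /ɣ, ɥ, dz, ð, j, ɾ, β, ɖ, d, w, ʁ, dʒ, r, z/.
Of those, [−round] leaves /ɣ, dz, ð, j, ɾ, β, ɖ, d, ʁ, dʒ, r, z/.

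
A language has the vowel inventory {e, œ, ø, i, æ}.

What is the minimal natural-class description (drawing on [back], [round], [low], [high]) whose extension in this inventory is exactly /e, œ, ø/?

/e, œ, ø/ are all [-high], [-low], and no other segment in the inventory matches both values. Dropping any one of them over-generates: [-low] alone would also admit /i/; [-high] alone would also admit /æ/. No other single listed feature picks out exactly this set either, so fewer than two features will not do.

[-high, -low]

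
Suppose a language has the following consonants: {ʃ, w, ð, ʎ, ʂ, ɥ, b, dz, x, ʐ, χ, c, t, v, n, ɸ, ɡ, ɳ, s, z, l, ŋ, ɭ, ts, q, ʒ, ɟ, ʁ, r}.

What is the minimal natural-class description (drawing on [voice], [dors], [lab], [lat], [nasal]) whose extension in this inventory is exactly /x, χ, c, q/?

[−voice, +dors]

/x, χ, c, q/ are all [−voice], [+dorsal], and no other segment in the inventory matches both values. Dropping any one of them over-generates: [+dorsal] alone would also admit /w, ʎ, ɥ, ɡ, …/; [−voice] alone would also admit /ʃ, ʂ, t, ɸ, …/. No other single listed feature picks out exactly this set either, so fewer than two features will not do.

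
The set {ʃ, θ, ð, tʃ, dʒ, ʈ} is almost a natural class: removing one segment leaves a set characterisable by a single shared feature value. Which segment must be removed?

ʈ

/ð, tʃ, dʒ, ʃ, θ/ are all [+distributed], but /ʈ/ (voiceless retroflex stop) is [−distributed]. No other single segment can be removed to leave a set sharing one feature value that the removed segment lacks, so /ʈ/ is the odd one out.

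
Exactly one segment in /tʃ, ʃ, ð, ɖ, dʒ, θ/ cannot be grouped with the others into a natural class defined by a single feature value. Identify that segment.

The remaining segments after removing /ɖ/ share [+distributed]; /ɖ/ (voiced retroflex stop) is [-distributed]. For every other candidate removal, the leftover set fails to share any single feature value that the removed segment lacks.

ɖ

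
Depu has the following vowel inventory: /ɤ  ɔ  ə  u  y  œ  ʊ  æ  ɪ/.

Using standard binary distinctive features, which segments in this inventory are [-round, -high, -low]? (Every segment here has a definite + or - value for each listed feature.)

ɤ, ə

First, the [-round] segments are /ɤ, ə, æ, ɪ/.
Then [-high] gives /ɤ, ə, æ/.
Within that set, [-low] leaves /ɤ, ə/.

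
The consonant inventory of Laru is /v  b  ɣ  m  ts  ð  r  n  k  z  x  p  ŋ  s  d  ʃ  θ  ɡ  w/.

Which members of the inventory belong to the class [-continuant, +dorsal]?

k, ŋ, ɡ

Checking each segment against [-continuant], [+dorsal]: /k/ (voiceless velar stop), /ŋ/ (velar nasal), /ɡ/ (voiced velar stop) satisfy every feature; every other segment in the inventory fails at least one.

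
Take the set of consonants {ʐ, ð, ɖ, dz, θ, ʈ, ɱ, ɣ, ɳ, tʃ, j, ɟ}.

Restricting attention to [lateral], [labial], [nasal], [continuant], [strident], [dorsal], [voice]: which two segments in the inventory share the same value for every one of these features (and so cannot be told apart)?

ɣ, j

Both /ɣ/ and /j/ are [−lateral], [−labial], [−nasal], [+continuant], [−strident], [+dorsal], [+voice]. Since the list omits [sonorant] and [back] — which do distinguish the voiced velar fricative from the palatal glide — this pair collapses; all other pairs remain distinct.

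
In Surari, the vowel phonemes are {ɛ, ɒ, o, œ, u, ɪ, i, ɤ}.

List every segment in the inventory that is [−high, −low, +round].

o, œ

Eliminate segments failing any feature: /ɛ, ɤ/ are [−round]; /ɒ/ is [+low]; /u, ɪ, i/ are [+high]. The remaining /o, œ/ satisfy [−high], [−low], [+round].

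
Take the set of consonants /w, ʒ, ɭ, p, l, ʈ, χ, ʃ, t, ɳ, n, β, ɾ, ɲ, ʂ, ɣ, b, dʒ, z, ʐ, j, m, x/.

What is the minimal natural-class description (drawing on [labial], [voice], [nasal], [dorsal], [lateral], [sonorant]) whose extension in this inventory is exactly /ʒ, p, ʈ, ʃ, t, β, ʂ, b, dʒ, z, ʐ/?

[−sonorant, −dorsal]

The class [−sonorant], [−dorsal] has exactly /ʒ, p, ʈ, ʃ, t, β, ʂ, b, dʒ, z, ʐ/ as its extension in this inventory. No smaller conjunction from the listed features achieves this: [−dorsal] alone would also admit /ɭ, l, ɳ, n, …/; [−sonorant] alone would also admit /χ, ɣ, x/; and checking the remaining single features turns up none with this extension.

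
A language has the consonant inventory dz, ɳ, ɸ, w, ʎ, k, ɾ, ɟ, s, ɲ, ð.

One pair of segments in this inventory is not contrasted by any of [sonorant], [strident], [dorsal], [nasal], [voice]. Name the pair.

w, ʎ

On the given features, /w/ and /ʎ/ have an identical profile: [+sonorant], [-strident], [+dorsal], [-nasal], [+voice]. No other two segments in the inventory coincide on all 5 features. (They do differ in [lateral], [labial], [round] and [back], which are not among the given features.)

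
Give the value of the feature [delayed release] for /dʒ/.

As the voiced postalveolar affricate, /dʒ/ is [+delayed release].

[+delayed release]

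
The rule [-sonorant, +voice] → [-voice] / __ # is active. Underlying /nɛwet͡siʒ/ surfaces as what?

The only segment in the rule's environment that also matches [-sonorant, +voice] is /ʒ/. Applying [-voice] turns the voiced postalveolar fricative into /ʃ/ (voiceless postalveolar fricative), giving [nɛwet͡siʃ].

[nɛwet͡siʃ]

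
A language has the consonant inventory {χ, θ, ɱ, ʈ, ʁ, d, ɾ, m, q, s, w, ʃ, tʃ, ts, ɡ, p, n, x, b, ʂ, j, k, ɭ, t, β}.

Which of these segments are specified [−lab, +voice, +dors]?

ʁ, ɡ, j

Eliminate segments failing any feature: /χ, θ, ʈ, q, s, ʃ, tʃ, ts, x, ʂ, k, t/ are [−voice]; /ɱ, m, w, p, b, β/ are [+labial]; /d, ɾ, n, ɭ/ are [−dorsal]. The remaining /ʁ, ɡ, j/ satisfy [−labial], [+voice], [+dorsal].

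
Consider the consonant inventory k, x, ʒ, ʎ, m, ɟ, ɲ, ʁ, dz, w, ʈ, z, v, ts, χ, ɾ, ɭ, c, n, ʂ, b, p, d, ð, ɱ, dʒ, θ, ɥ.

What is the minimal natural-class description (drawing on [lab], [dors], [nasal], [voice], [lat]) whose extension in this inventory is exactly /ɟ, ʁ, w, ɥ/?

Every target segment is [+voice], [−nasal], [−lateral], [+dorsal]; each remaining inventory member fails at least one of these. Each conjunct is needed — [−nasal, −lateral, +dorsal] alone would also admit /k, x, χ, c/; [+voice, −lateral, +dorsal] alone would also admit /ɲ/; [+voice, −nasal, +dorsal] alone would also admit /ʎ/; [+voice, −nasal, −lateral] alone would also admit /ʒ, dz, z, v, …/ — and no other combination of three listed features has exactly this extension, so four is the minimum.

[+voice, −nasal, −lat, +dors]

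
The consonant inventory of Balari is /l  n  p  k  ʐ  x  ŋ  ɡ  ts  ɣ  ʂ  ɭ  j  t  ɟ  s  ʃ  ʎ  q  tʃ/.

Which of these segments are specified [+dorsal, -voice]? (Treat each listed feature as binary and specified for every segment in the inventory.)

Eliminate segments failing any feature: /l, n, p, ʐ, ts, ʂ, ɭ, t, s, ʃ, tʃ/ are [-dorsal]; /ŋ, ɡ, ɣ, j, ɟ, ʎ/ are [+voice]. The remaining /k, x, q/ satisfy [+dorsal], [-voice].

k, x, q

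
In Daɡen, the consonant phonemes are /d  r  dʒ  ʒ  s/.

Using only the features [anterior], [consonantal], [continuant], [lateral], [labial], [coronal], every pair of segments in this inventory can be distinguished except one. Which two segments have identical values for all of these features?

r, s

Both /r/ and /s/ are [+anterior], [+consonantal], [+continuant], [−lateral], [−labial], [+coronal]. Since the list omits [sonorant], [voice] and [strident] — which do distinguish the alveolar trill from the voiceless alveolar fricative — this pair collapses; all other pairs remain distinct.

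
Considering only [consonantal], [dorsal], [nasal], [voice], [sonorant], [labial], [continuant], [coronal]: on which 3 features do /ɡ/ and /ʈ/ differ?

[voice], [coronal], [dorsal]

/ɡ/ (voiced velar stop) and /ʈ/ (voiceless retroflex stop) agree on [+consonantal], [-nasal], [-sonorant], [-labial], [-continuant]. They differ on [voice] (/ɡ/ [+], /ʈ/ [-]), [coronal] (/ɡ/ [-], /ʈ/ [+]), [dorsal] (/ɡ/ [+], /ʈ/ [-]).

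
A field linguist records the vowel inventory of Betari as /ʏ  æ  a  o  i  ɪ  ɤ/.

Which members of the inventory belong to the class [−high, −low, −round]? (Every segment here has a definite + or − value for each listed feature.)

ɤ

The [−high] segments are /æ, a, o, ɤ/.
Among these, [−low] gives /o, ɤ/.
Of those, [−round] leaves /ɤ/.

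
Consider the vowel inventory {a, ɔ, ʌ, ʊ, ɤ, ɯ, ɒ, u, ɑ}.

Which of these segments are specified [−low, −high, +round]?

The [−low] segments are /ɔ, ʌ, ʊ, ɤ, ɯ, u/.
Intersecting with [−high] gives /ɔ, ʌ, ɤ/.
Intersecting with [+round] leaves /ɔ/.

ɔ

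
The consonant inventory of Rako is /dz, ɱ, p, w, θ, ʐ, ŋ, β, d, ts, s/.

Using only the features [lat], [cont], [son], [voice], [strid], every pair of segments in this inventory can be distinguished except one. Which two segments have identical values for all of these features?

Both /ɱ/ and /ŋ/ are [−lateral], [−continuant], [+sonorant], [+voice], [−strident]. Since the list omits [labial] and [dorsal] — which do distinguish the labiodental nasal from the velar nasal — this pair collapses; all other pairs remain distinct.

ɱ, ŋ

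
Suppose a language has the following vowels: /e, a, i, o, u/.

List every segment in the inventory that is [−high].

e, a, o

The feature [high] marks segments produced with the tongue body raised. In this inventory /e, a, o/ lack that property, so they are [−high]; /i, u/ are [+high].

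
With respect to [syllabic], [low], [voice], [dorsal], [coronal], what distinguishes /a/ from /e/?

/a/ is the low unrounded vowel and /e/ is the mid front unrounded tense vowel. Both are [+syllabic], [+voice], [+dorsal], [−coronal]. /a/ is [+low] while /e/ is [−low], so the distinguishing feature is [low].

[low]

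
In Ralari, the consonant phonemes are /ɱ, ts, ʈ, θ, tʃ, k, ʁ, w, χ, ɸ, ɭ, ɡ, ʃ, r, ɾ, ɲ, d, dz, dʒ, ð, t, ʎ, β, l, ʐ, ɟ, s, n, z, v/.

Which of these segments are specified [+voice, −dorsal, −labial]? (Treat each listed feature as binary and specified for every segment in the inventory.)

ɭ, r, ɾ, d, dz, dʒ, ð, l, ʐ, n, z

The [+voice] segments are /ɱ, ʁ, w, ɭ, ɡ, r, ɾ, ɲ, d, dz, dʒ, ð, ʎ, β, l, ʐ, ɟ, n, z, v/.
Within that set, [−dorsal] gives /ɱ, ɭ, r, ɾ, d, dz, dʒ, ð, β, l, ʐ, n, z, v/.
Within that set, [−labial] leaves /ɭ, r, ɾ, d, dz, dʒ, ð, l, ʐ, n, z/.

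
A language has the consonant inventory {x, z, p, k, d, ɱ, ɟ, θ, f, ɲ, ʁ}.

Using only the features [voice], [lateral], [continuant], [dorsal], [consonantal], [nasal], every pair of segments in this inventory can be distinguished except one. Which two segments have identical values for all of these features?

θ, f

On the given features, /θ/ and /f/ have an identical profile: [-voice], [-lateral], [+continuant], [-dorsal], [+consonantal], [-nasal]. No other two segments in the inventory coincide on all 6 features. (They do differ in [labial] and [coronal], which are not among the given features.)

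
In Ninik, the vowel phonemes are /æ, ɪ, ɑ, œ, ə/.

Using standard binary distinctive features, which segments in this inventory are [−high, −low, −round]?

ə

Eliminate segments failing any feature: /æ, ɑ/ are [+low]; /ɪ/ is [+high]; /œ/ is [+round]. The remaining /ə/ satisfy [−high], [−low], [−round].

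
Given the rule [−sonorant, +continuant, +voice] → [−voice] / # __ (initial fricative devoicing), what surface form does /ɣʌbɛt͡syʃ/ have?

Only the initial segment /ɣ/ is both word-initial and matches the structural description. It is a voiced velar fricative, so [−sonorant, +continuant, +voice] holds; changing it to [−voice] with all other features held fixed yields /x/ (voiceless velar fricative). No other segment meets both the structural description and the environment, so the output is [xʌbɛt͡syʃ].

[xʌbɛt͡syʃ]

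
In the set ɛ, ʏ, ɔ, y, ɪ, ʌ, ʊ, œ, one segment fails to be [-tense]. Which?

/ɪ, ʏ, ʊ, œ, ɛ, ɔ, ʌ/ are all [-tense]; /y/ (high front rounded tense vowel) is [+tense].

y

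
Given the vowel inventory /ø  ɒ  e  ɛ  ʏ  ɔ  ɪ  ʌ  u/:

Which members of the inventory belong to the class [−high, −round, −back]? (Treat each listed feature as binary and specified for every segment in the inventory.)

e, ɛ

Eliminate segments failing any feature: /ø, ɒ, ɔ/ are [+round]; /ʏ, ɪ, u/ are [+high]; /ʌ/ is [+back]. The remaining /e, ɛ/ satisfy [−high], [−round], [−back].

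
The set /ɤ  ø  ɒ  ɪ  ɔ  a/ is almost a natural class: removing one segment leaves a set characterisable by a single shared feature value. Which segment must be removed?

ɪ

/ɒ, a, ɤ, ɔ, ø/ are all [−high], but /ɪ/ (high front unrounded lax vowel) is [+high]. No other single segment can be removed to leave a set sharing one feature value that the removed segment lacks, so /ɪ/ is the odd one out.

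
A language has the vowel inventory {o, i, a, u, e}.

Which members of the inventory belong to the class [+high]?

i, u

The [+high] segments here are /i, u/; the remaining /o, a, e/ are [-high].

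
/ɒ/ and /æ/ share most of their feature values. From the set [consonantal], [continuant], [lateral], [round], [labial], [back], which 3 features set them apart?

/ɒ/ is the low back rounded vowel and /æ/ is the low front unrounded vowel. Both are [-consonantal], [+continuant], [-lateral]. /ɒ/ is [+labial] while /æ/ is [-labial]; /ɒ/ is [+round] while /æ/ is [-round]; /ɒ/ is [+back] while /æ/ is [-back], so the distinguishing features are [labial], [round], [back].

[labial], [round], [back]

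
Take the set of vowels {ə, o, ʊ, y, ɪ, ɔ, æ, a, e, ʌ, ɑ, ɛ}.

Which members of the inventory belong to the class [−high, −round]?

ə, æ, a, e, ʌ, ɑ, ɛ

The [−high] segments are /ə, o, ɔ, æ, a, e, ʌ, ɑ, ɛ/.
Within that set, [−round] leaves /ə, æ, a, e, ʌ, ɑ, ɛ/.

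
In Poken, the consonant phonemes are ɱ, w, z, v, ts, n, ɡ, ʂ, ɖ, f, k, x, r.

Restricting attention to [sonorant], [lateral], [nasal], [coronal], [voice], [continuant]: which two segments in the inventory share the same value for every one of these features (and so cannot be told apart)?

Both /x/ and /f/ are [−sonorant], [−lateral], [−nasal], [−coronal], [−voice], [+continuant]. Since the list omits [labial] and [dorsal] — which do distinguish the voiceless velar fricative from the voiceless labiodental fricative — this pair collapses; all other pairs remain distinct.

x, f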